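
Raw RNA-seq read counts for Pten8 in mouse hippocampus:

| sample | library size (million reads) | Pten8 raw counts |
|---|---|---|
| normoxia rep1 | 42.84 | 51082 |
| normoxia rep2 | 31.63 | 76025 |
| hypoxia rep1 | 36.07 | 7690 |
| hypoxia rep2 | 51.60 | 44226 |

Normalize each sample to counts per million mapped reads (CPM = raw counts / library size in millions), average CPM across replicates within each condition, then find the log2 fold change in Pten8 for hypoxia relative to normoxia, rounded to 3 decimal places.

-1.748

CPM(normoxia rep1) = 51082 / 42.84 = 1192.3903
CPM(normoxia rep2) = 76025 / 31.63 = 2403.5726
CPM(hypoxia rep1) = 7690 / 36.07 = 213.1966
CPM(hypoxia rep2) = 44226 / 51.60 = 857.0930
mean CPM(normoxia) = 1797.9814; mean CPM(hypoxia) = 535.1448
Fold change = 535.1448 / 1797.9814 = 0.29764
log2(0.29764) = -1.7484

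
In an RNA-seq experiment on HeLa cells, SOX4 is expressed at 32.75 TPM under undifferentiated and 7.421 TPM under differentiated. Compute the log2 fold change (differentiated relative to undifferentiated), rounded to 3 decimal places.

-2.142

Fold change = 7.421 / 32.75 = 0.2266
log2(0.2266) = -2.1418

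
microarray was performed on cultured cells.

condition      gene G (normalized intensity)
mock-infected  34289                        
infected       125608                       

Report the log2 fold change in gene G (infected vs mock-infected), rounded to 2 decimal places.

Fold change = 125608 / 34289 = 3.6632
log2(3.6632) = 1.873

1.87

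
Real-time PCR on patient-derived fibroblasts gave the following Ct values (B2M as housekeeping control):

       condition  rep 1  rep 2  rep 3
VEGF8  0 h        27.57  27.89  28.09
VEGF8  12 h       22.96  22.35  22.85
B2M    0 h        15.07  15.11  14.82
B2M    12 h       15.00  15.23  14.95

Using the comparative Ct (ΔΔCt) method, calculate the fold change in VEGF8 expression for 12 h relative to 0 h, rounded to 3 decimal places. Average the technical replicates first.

Mean Ct: VEGF8 0 h 27.850; VEGF8 12 h 22.720; B2M 0 h 15.000; B2M 12 h 15.060
ΔCt(0 h) = 27.850 − 15.000 = 12.850
ΔCt(12 h) = 22.720 − 15.060 = 7.660
ΔΔCt = 7.660 − 12.850 = -5.190
Fold change = 2^(−(-5.190)) = 2^5.190 = 36.5044

36.504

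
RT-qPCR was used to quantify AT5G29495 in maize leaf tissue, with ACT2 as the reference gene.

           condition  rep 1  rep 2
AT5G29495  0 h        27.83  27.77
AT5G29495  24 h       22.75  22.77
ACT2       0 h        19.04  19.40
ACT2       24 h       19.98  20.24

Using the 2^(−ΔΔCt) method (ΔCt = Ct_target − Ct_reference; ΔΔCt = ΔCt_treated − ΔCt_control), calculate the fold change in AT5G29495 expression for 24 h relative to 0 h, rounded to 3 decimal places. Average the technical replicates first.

60.969

Mean Ct: AT5G29495 0 h 27.800; AT5G29495 24 h 22.760; ACT2 0 h 19.220; ACT2 24 h 20.110
ΔCt(0 h) = 27.800 − 19.220 = 8.580
ΔCt(24 h) = 22.760 − 20.110 = 2.650
ΔΔCt = 2.650 − 8.580 = -5.930
Fold change = 2^(−(-5.930)) = 2^5.930 = 60.9688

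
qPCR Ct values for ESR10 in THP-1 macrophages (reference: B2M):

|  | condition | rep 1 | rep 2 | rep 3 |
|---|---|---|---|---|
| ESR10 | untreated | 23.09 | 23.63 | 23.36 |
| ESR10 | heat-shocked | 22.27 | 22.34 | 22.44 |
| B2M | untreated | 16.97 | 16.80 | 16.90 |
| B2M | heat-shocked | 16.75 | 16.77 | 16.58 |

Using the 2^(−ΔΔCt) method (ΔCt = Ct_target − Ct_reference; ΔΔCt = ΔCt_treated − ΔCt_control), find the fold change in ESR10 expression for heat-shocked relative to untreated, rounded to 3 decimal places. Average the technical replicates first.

1.765

Mean Ct: ESR10 untreated 23.360; ESR10 heat-shocked 22.350; B2M untreated 16.890; B2M heat-shocked 16.700
ΔCt(untreated) = 23.360 − 16.890 = 6.470
ΔCt(heat-shocked) = 22.350 − 16.700 = 5.650
ΔΔCt = 5.650 − 6.470 = -0.820
Fold change = 2^(−(-0.820)) = 2^0.820 = 1.7654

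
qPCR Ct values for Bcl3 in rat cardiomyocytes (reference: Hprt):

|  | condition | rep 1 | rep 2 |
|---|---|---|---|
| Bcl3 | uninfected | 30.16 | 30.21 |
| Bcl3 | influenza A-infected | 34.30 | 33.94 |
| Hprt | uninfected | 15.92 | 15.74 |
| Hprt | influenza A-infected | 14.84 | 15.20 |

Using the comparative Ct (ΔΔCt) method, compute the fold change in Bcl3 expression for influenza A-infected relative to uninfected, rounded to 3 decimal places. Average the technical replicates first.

Mean Ct: Bcl3 uninfected 30.185; Bcl3 influenza A-infected 34.120; Hprt uninfected 15.830; Hprt influenza A-infected 15.020
ΔCt(uninfected) = 30.185 − 15.830 = 14.355
ΔCt(influenza A-infected) = 34.120 − 15.020 = 19.100
ΔΔCt = 19.100 − 14.355 = 4.745
Fold change = 2^(−4.745) = 0.0373

0.037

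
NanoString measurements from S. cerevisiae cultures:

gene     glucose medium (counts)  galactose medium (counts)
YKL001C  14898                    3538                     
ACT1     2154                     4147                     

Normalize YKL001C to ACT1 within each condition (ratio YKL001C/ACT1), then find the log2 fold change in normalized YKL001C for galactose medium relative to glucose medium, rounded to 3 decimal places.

-3.019

YKL001C/ACT1 (glucose medium) = 14898 / 2154 = 6.9164
YKL001C/ACT1 (galactose medium) = 3538 / 4147 = 0.85315
Fold change = 0.85315 / 6.9164 = 0.1234
log2(0.1234) = -3.0192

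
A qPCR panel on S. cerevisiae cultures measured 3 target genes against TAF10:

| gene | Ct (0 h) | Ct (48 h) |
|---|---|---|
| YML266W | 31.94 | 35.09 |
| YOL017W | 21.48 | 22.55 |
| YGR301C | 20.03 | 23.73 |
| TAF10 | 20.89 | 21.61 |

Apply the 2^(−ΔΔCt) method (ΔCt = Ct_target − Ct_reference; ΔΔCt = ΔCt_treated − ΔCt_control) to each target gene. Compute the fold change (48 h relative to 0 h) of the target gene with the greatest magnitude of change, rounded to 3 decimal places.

0.127

YML266W: ΔΔCt = (35.09−21.61) − (31.94−20.89) = 13.48 − 11.05 = 2.43; fold change = 2^-2.43 = 0.186
YOL017W: ΔΔCt = (22.55−21.61) − (21.48−20.89) = 0.94 − 0.59 = 0.35; fold change = 2^-0.35 = 0.785
YGR301C: ΔΔCt = (23.73−21.61) − (20.03−20.89) = 2.12 − (-0.86) = 2.98; fold change = 2^-2.98 = 0.127
YGR301C has the largest |ΔΔCt| = 2.98.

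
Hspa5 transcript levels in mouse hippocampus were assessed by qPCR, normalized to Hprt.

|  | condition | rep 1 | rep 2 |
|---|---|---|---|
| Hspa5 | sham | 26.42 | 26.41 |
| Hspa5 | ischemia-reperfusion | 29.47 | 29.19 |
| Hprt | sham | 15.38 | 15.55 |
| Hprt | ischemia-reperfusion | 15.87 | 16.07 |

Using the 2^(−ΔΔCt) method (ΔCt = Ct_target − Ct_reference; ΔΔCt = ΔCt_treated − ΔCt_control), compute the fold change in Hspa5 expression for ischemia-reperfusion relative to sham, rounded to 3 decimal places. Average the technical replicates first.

Mean Ct: Hspa5 sham 26.415; Hspa5 ischemia-reperfusion 29.330; Hprt sham 15.465; Hprt ischemia-reperfusion 15.970
ΔCt(sham) = 26.415 − 15.465 = 10.950
ΔCt(ischemia-reperfusion) = 29.330 − 15.970 = 13.360
ΔΔCt = 13.360 − 10.950 = 2.410
Fold change = 2^(−2.410) = 0.1882

0.188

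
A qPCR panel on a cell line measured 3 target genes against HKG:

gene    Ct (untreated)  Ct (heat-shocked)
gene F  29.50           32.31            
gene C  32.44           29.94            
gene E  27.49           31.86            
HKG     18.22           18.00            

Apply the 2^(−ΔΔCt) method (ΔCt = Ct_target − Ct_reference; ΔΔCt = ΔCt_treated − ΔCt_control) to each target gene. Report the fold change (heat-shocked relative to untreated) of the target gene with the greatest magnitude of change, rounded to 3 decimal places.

0.042

gene F: ΔΔCt = (32.31−18.00) − (29.50−18.22) = 14.31 − 11.28 = 3.03; fold change = 2^-3.03 = 0.122
gene C: ΔΔCt = (29.94−18.00) − (32.44−18.22) = 11.94 − 14.22 = -2.28; fold change = 2^2.28 = 4.857
gene E: ΔΔCt = (31.86−18.00) − (27.49−18.22) = 13.86 − 9.27 = 4.59; fold change = 2^-4.59 = 0.042
gene E has the largest |ΔΔCt| = 4.59.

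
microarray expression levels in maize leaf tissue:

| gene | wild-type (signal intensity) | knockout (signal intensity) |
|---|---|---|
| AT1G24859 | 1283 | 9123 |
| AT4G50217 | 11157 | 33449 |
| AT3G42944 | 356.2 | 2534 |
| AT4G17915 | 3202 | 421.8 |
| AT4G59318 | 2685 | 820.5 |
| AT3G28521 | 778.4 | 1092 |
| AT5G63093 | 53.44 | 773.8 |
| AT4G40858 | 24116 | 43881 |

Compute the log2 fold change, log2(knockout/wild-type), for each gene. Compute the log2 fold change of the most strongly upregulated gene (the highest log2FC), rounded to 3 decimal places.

3.856

log2(9123/1283) = 2.830  (AT1G24859)
log2(33449/11157) = 1.584  (AT4G50217)
log2(2534/356.2) = 2.831  (AT3G42944)
log2(421.8/3202) = -2.924  (AT4G17915)
log2(820.5/2685) = -1.710  (AT4G59318)
log2(1092/778.4) = 0.488  (AT3G28521)
log2(773.8/53.44) = 3.856  (AT5G63093)
log2(43881/24116) = 0.864  (AT4G40858)
AT5G63093 is most strongly upregulated.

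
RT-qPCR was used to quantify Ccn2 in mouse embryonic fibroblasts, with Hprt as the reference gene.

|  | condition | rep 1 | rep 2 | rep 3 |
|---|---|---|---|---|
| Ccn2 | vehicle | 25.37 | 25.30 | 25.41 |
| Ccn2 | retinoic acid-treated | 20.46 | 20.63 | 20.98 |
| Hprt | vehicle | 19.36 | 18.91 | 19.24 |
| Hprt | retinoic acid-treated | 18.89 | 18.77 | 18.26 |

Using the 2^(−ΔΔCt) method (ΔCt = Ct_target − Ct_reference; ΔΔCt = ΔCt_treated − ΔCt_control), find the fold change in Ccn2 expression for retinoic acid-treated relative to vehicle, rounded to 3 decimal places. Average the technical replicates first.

17.630

Mean Ct: Ccn2 vehicle 25.360; Ccn2 retinoic acid-treated 20.690; Hprt vehicle 19.170; Hprt retinoic acid-treated 18.640
ΔCt(vehicle) = 25.360 − 19.170 = 6.190
ΔCt(retinoic acid-treated) = 20.690 − 18.640 = 2.050
ΔΔCt = 2.050 − 6.190 = -4.140
Fold change = 2^(−(-4.140)) = 2^4.140 = 17.6305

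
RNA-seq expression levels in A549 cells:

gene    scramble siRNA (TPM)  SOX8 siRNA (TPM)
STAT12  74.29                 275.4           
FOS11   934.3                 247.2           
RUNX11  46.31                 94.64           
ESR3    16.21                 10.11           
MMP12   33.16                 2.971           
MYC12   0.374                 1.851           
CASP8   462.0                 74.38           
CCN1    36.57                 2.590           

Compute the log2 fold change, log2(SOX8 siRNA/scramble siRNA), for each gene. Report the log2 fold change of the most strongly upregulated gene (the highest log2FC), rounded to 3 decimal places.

2.307

log2(275.4/74.29) = 1.890  (STAT12)
log2(247.2/934.3) = -1.918  (FOS11)
log2(94.64/46.31) = 1.031  (RUNX11)
log2(10.11/16.21) = -0.681  (ESR3)
log2(2.971/33.16) = -3.480  (MMP12)
log2(1.851/0.374) = 2.307  (MYC12)
log2(74.38/462.0) = -2.635  (CASP8)
log2(2.590/36.57) = -3.820  (CCN1)
MYC12 is most strongly upregulated.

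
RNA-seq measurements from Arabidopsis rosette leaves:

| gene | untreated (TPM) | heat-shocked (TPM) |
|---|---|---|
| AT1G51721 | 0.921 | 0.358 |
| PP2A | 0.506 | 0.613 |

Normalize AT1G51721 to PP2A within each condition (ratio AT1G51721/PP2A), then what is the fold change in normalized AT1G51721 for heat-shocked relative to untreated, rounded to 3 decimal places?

0.321

AT1G51721/PP2A (untreated) = 0.921 / 0.506 = 1.8202
AT1G51721/PP2A (heat-shocked) = 0.358 / 0.613 = 0.58401
Fold change = 0.58401 / 1.8202 = 0.3209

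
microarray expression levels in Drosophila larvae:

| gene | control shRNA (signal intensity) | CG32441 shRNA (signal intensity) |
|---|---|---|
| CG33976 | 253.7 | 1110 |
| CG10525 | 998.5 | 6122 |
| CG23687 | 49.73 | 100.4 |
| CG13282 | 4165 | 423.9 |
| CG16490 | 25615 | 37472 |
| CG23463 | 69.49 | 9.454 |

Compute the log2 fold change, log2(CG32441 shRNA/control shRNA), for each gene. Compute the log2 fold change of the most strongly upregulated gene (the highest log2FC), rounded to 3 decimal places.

2.616

log2(1110/253.7) = 2.129  (CG33976)
log2(6122/998.5) = 2.616  (CG10525)
log2(100.4/49.73) = 1.014  (CG23687)
log2(423.9/4165) = -3.297  (CG13282)
log2(37472/25615) = 0.549  (CG16490)
log2(9.454/69.49) = -2.878  (CG23463)
CG10525 is most strongly upregulated.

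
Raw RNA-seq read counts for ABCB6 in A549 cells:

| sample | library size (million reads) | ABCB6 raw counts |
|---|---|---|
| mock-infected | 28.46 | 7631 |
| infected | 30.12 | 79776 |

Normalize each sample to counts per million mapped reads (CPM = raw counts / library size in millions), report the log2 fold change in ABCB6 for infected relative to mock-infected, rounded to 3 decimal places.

3.304

CPM(mock-infected) = 7631 / 28.46 = 268.1307
CPM(infected) = 79776 / 30.12 = 2648.6056
Fold change = 2648.6056 / 268.1307 = 9.87804
log2(9.87804) = 3.3042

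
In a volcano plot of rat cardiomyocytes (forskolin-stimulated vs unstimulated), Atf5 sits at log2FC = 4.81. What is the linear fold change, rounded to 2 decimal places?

Fold change = 2^(4.81) = 28.051

28.05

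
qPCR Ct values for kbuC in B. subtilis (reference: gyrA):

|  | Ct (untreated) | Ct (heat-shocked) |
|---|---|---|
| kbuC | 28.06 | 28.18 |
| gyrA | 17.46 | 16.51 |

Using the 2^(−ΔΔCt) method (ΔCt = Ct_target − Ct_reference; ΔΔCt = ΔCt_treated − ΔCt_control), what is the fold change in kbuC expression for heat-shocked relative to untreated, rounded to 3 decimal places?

0.476

ΔCt(untreated) = 28.060 − 17.460 = 10.600
ΔCt(heat-shocked) = 28.180 − 16.510 = 11.670
ΔΔCt = 11.670 − 10.600 = 1.070
Fold change = 2^(−1.070) = 0.4763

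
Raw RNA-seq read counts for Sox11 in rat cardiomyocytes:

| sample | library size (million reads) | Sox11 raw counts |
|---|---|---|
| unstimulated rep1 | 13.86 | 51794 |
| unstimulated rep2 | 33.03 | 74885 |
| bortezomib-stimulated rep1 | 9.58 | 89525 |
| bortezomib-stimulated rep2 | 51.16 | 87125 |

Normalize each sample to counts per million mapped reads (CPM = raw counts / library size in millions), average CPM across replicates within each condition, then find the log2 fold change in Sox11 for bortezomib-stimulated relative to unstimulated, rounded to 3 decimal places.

CPM(unstimulated rep1) = 51794 / 13.86 = 3736.9408
CPM(unstimulated rep2) = 74885 / 33.03 = 2267.1814
CPM(bortezomib-stimulated rep1) = 89525 / 9.58 = 9344.9896
CPM(bortezomib-stimulated rep2) = 87125 / 51.16 = 1702.9906
mean CPM(unstimulated) = 3002.0611; mean CPM(bortezomib-stimulated) = 5523.9901
Fold change = 5523.9901 / 3002.0611 = 1.84007
log2(1.84007) = 0.8798

0.880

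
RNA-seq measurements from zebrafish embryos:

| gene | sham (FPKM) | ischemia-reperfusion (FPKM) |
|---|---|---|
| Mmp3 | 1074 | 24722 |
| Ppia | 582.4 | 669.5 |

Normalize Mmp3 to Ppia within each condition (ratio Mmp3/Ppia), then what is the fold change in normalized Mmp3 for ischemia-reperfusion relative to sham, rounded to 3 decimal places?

20.024

Mmp3/Ppia (sham) = 1074 / 582.4 = 1.8441
Mmp3/Ppia (ischemia-reperfusion) = 24722 / 669.5 = 36.926
Fold change = 36.926 / 1.8441 = 20.0240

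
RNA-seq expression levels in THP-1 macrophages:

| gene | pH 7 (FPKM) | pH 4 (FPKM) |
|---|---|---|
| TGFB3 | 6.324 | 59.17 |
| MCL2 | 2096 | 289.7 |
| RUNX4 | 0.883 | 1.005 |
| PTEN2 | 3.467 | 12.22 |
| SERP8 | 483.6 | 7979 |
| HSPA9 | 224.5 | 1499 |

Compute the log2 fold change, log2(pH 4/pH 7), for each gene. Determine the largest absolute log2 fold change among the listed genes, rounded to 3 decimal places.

4.044

log2(59.17/6.324) = 3.226  (TGFB3)
log2(289.7/2096) = -2.855  (MCL2)
log2(1.005/0.883) = 0.187  (RUNX4)
log2(12.22/3.467) = 1.817  (PTEN2)
log2(7979/483.6) = 4.044  (SERP8)
log2(1499/224.5) = 2.739  (HSPA9)
The largest magnitude belongs to SERP8.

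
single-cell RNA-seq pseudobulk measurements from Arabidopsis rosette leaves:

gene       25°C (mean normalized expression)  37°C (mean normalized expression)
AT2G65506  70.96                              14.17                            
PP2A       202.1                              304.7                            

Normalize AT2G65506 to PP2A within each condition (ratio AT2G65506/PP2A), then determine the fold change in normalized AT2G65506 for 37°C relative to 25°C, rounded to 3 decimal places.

AT2G65506/PP2A (25°C) = 70.96 / 202.1 = 0.35111
AT2G65506/PP2A (37°C) = 14.17 / 304.7 = 0.046505
Fold change = 0.046505 / 0.35111 = 0.1324

0.132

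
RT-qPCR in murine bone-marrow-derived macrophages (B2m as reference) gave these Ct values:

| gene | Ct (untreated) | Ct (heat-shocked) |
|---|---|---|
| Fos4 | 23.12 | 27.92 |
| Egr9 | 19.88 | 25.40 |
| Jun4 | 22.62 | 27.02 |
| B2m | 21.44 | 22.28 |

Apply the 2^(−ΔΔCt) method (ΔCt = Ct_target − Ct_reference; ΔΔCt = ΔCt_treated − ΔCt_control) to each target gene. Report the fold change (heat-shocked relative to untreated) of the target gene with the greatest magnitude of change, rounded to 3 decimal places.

Fos4: ΔΔCt = (27.92−22.28) − (23.12−21.44) = 5.64 − 1.68 = 3.96; fold change = 2^-3.96 = 0.064
Egr9: ΔΔCt = (25.40−22.28) − (19.88−21.44) = 3.12 − (-1.56) = 4.68; fold change = 2^-4.68 = 0.039
Jun4: ΔΔCt = (27.02−22.28) − (22.62−21.44) = 4.74 − 1.18 = 3.56; fold change = 2^-3.56 = 0.085
Egr9 has the largest |ΔΔCt| = 4.68.

0.039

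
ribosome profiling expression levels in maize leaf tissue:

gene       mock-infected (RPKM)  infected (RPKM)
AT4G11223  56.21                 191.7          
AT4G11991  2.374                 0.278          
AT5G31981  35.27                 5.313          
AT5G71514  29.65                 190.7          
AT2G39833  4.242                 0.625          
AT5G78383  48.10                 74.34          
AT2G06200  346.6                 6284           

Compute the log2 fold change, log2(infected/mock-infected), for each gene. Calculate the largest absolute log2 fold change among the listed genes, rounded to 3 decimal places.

4.180

log2(191.7/56.21) = 1.770  (AT4G11223)
log2(0.278/2.374) = -3.094  (AT4G11991)
log2(5.313/35.27) = -2.731  (AT5G31981)
log2(190.7/29.65) = 2.685  (AT5G71514)
log2(0.625/4.242) = -2.763  (AT2G39833)
log2(74.34/48.10) = 0.628  (AT5G78383)
log2(6284/346.6) = 4.180  (AT2G06200)
The largest magnitude belongs to AT2G06200.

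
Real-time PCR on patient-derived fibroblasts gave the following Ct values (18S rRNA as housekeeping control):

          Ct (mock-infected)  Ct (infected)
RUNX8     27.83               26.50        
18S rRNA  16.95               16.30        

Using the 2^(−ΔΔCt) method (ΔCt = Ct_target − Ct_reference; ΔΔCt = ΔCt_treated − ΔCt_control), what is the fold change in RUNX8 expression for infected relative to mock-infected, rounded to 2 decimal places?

ΔCt(mock-infected) = 27.830 − 16.950 = 10.880
ΔCt(infected) = 26.500 − 16.300 = 10.200
ΔΔCt = 10.200 − 10.880 = -0.680
Fold change = 2^(−(-0.680)) = 2^0.680 = 1.602

1.60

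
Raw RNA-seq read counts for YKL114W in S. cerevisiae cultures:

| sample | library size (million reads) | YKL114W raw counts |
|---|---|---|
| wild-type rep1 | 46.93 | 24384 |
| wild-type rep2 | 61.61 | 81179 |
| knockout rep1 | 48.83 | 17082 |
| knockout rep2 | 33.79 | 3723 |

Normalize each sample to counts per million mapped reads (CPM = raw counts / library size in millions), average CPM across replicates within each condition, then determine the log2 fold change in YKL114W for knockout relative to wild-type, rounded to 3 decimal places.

-1.998

CPM(wild-type rep1) = 24384 / 46.93 = 519.5824
CPM(wild-type rep2) = 81179 / 61.61 = 1317.6270
CPM(knockout rep1) = 17082 / 48.83 = 349.8259
CPM(knockout rep2) = 3723 / 33.79 = 110.1805
mean CPM(wild-type) = 918.6047; mean CPM(knockout) = 230.0032
Fold change = 230.0032 / 918.6047 = 0.25038
log2(0.25038) = -1.9978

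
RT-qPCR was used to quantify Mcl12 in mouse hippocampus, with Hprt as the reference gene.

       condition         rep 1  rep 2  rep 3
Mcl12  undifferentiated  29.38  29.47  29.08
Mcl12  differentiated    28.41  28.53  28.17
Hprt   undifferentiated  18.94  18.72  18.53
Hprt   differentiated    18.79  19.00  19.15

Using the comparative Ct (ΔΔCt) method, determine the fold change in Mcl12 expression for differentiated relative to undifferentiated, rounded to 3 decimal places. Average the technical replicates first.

Mean Ct: Mcl12 undifferentiated 29.310; Mcl12 differentiated 28.370; Hprt undifferentiated 18.730; Hprt differentiated 18.980
ΔCt(undifferentiated) = 29.310 − 18.730 = 10.580
ΔCt(differentiated) = 28.370 − 18.980 = 9.390
ΔΔCt = 9.390 − 10.580 = -1.190
Fold change = 2^(−(-1.190)) = 2^1.190 = 2.2815

2.282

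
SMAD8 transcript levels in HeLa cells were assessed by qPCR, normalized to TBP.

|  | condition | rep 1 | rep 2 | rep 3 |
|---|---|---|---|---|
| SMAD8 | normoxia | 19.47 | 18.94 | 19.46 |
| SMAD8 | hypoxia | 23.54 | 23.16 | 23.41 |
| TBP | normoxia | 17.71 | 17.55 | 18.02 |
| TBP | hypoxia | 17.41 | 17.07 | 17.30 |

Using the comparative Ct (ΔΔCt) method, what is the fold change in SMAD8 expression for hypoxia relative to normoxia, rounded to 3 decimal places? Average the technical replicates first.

Mean Ct: SMAD8 normoxia 19.290; SMAD8 hypoxia 23.370; TBP normoxia 17.760; TBP hypoxia 17.260
ΔCt(normoxia) = 19.290 − 17.760 = 1.530
ΔCt(hypoxia) = 23.370 − 17.260 = 6.110
ΔΔCt = 6.110 − 1.530 = 4.580
Fold change = 2^(−4.580) = 0.0418

0.042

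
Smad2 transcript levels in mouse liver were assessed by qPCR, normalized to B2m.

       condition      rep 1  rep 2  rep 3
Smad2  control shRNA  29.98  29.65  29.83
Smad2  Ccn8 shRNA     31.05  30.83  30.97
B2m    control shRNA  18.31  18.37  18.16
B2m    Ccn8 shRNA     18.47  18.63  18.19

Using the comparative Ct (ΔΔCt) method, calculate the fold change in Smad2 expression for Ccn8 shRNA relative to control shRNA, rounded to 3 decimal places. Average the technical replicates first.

0.507

Mean Ct: Smad2 control shRNA 29.820; Smad2 Ccn8 shRNA 30.950; B2m control shRNA 18.280; B2m Ccn8 shRNA 18.430
ΔCt(control shRNA) = 29.820 − 18.280 = 11.540
ΔCt(Ccn8 shRNA) = 30.950 − 18.430 = 12.520
ΔΔCt = 12.520 − 11.540 = 0.980
Fold change = 2^(−0.980) = 0.5070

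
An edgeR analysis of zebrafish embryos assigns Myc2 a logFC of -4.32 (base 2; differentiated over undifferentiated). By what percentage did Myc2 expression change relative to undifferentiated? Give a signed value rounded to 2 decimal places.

-94.99%

Fold change = 2^(-4.32) = 0.0501
Percent change = (FC − 1) × 100% = (0.0501 − 1) × 100 = -94.99%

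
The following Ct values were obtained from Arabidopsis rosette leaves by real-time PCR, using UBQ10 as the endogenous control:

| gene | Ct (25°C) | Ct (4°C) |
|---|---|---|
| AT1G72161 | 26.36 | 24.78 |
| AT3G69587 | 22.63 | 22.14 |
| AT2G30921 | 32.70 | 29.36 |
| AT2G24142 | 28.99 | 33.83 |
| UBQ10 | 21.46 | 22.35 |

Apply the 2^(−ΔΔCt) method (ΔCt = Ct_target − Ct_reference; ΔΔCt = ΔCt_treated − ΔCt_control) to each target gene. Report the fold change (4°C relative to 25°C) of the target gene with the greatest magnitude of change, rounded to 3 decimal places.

18.765

AT1G72161: ΔΔCt = (24.78−22.35) − (26.36−21.46) = 2.43 − 4.90 = -2.47; fold change = 2^2.47 = 5.540
AT3G69587: ΔΔCt = (22.14−22.35) − (22.63−21.46) = -0.21 − 1.17 = -1.38; fold change = 2^1.38 = 2.603
AT2G30921: ΔΔCt = (29.36−22.35) − (32.70−21.46) = 7.01 − 11.24 = -4.23; fold change = 2^4.23 = 18.765
AT2G24142: ΔΔCt = (33.83−22.35) − (28.99−21.46) = 11.48 − 7.53 = 3.95; fold change = 2^-3.95 = 0.065
AT2G30921 has the largest |ΔΔCt| = 4.23.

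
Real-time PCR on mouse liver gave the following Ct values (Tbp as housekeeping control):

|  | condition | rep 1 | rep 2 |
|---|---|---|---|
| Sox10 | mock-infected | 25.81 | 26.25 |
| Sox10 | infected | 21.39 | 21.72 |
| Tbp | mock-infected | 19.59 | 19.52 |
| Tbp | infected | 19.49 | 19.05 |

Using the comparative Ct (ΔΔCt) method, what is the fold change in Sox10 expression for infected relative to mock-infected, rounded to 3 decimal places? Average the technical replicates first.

Mean Ct: Sox10 mock-infected 26.030; Sox10 infected 21.555; Tbp mock-infected 19.555; Tbp infected 19.270
ΔCt(mock-infected) = 26.030 − 19.555 = 6.475
ΔCt(infected) = 21.555 − 19.270 = 2.285
ΔΔCt = 2.285 − 6.475 = -4.190
Fold change = 2^(−(-4.190)) = 2^4.190 = 18.2522

18.252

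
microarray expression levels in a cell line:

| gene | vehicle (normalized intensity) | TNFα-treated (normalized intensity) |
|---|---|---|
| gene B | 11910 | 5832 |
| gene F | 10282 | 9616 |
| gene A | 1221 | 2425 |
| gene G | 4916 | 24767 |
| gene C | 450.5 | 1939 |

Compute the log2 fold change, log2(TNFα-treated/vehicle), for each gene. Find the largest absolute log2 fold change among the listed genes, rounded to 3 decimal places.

2.333

log2(5832/11910) = -1.030  (gene B)
log2(9616/10282) = -0.097  (gene F)
log2(2425/1221) = 0.990  (gene A)
log2(24767/4916) = 2.333  (gene G)
log2(1939/450.5) = 2.106  (gene C)
The largest magnitude belongs to gene G.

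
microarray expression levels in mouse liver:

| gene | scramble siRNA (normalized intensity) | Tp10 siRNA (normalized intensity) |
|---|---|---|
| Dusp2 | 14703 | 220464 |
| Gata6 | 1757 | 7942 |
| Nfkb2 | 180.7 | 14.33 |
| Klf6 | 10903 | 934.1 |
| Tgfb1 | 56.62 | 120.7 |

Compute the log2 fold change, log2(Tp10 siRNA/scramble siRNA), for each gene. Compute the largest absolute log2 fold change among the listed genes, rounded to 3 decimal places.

log2(220464/14703) = 3.906  (Dusp2)
log2(7942/1757) = 2.176  (Gata6)
log2(14.33/180.7) = -3.656  (Nfkb2)
log2(934.1/10903) = -3.545  (Klf6)
log2(120.7/56.62) = 1.092  (Tgfb1)
The largest magnitude belongs to Dusp2.

3.906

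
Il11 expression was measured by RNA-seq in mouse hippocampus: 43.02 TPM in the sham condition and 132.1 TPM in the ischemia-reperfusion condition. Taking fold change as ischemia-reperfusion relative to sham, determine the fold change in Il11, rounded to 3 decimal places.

3.071

Fold change = 132.1 / 43.02 = 3.0707
Il11 is upregulated.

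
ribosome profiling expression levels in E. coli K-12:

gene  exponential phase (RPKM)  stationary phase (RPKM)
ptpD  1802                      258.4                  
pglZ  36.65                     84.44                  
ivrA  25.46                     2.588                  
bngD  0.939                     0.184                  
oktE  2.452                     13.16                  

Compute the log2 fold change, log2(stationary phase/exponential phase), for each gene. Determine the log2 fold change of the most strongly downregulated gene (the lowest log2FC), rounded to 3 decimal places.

log2(258.4/1802) = -2.802  (ptpD)
log2(84.44/36.65) = 1.204  (pglZ)
log2(2.588/25.46) = -3.298  (ivrA)
log2(0.184/0.939) = -2.351  (bngD)
log2(13.16/2.452) = 2.424  (oktE)
ivrA is most strongly downregulated.

-3.298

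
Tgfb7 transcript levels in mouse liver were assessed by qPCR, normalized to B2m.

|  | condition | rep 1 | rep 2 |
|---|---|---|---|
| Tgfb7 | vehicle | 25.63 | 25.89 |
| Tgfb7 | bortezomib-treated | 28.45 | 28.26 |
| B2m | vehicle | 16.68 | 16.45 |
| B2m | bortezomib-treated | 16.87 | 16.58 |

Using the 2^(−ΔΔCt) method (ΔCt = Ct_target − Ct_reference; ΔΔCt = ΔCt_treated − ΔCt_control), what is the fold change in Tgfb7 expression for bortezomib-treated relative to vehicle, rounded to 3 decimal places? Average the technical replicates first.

0.185

Mean Ct: Tgfb7 vehicle 25.760; Tgfb7 bortezomib-treated 28.355; B2m vehicle 16.565; B2m bortezomib-treated 16.725
ΔCt(vehicle) = 25.760 − 16.565 = 9.195
ΔCt(bortezomib-treated) = 28.355 − 16.725 = 11.630
ΔΔCt = 11.630 − 9.195 = 2.435
Fold change = 2^(−2.435) = 0.1849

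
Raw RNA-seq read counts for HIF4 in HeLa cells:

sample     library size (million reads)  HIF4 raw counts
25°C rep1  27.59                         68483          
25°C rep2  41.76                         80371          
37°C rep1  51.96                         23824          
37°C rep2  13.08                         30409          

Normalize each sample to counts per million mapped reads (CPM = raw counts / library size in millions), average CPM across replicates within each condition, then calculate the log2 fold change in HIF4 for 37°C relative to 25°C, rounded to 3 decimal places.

CPM(25°C rep1) = 68483 / 27.59 = 2482.1675
CPM(25°C rep2) = 80371 / 41.76 = 1924.5929
CPM(37°C rep1) = 23824 / 51.96 = 458.5065
CPM(37°C rep2) = 30409 / 13.08 = 2324.8471
mean CPM(25°C) = 2203.3802; mean CPM(37°C) = 1391.6768
Fold change = 1391.6768 / 2203.3802 = 0.63161
log2(0.63161) = -0.6629

-0.663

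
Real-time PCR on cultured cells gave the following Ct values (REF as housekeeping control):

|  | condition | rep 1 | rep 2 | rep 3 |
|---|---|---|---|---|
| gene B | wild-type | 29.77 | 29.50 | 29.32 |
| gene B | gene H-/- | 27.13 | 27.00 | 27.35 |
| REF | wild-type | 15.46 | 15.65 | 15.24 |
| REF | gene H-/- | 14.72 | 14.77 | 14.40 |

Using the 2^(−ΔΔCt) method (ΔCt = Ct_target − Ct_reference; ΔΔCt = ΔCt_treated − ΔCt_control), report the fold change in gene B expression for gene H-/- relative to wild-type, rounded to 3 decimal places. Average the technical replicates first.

Mean Ct: gene B wild-type 29.530; gene B gene H-/- 27.160; REF wild-type 15.450; REF gene H-/- 14.630
ΔCt(wild-type) = 29.530 − 15.450 = 14.080
ΔCt(gene H-/-) = 27.160 − 14.630 = 12.530
ΔΔCt = 12.530 − 14.080 = -1.550
Fold change = 2^(−(-1.550)) = 2^1.550 = 2.9282

2.928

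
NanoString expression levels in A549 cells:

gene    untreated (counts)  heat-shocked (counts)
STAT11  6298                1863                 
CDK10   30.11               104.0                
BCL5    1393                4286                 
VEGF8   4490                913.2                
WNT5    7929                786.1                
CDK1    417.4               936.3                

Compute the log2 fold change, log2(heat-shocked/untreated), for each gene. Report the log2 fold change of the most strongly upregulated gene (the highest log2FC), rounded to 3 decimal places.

log2(1863/6298) = -1.757  (STAT11)
log2(104.0/30.11) = 1.788  (CDK10)
log2(4286/1393) = 1.621  (BCL5)
log2(913.2/4490) = -2.298  (VEGF8)
log2(786.1/7929) = -3.334  (WNT5)
log2(936.3/417.4) = 1.166  (CDK1)
CDK10 is most strongly upregulated.

1.788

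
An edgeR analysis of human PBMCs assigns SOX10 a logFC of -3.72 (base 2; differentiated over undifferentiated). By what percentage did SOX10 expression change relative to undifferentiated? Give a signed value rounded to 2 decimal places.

-92.41%

Fold change = 2^(-3.72) = 0.0759
Percent change = (FC − 1) × 100% = (0.0759 − 1) × 100 = -92.41%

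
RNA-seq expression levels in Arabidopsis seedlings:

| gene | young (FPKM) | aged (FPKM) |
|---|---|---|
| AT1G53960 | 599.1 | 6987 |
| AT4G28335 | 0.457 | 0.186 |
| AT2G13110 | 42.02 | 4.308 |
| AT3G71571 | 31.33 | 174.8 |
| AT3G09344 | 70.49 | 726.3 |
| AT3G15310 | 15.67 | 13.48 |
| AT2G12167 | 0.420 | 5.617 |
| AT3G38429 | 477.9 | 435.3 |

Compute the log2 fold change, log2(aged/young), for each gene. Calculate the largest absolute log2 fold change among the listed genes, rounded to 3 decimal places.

3.741

log2(6987/599.1) = 3.544  (AT1G53960)
log2(0.186/0.457) = -1.297  (AT4G28335)
log2(4.308/42.02) = -3.286  (AT2G13110)
log2(174.8/31.33) = 2.480  (AT3G71571)
log2(726.3/70.49) = 3.365  (AT3G09344)
log2(13.48/15.67) = -0.217  (AT3G15310)
log2(5.617/0.420) = 3.741  (AT2G12167)
log2(435.3/477.9) = -0.135  (AT3G38429)
The largest magnitude belongs to AT2G12167.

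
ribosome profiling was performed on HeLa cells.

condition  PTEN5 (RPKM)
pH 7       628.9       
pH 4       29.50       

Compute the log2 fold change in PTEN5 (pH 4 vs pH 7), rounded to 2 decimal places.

-4.41

Fold change = 29.50 / 628.9 = 0.0469
log2(0.0469) = -4.414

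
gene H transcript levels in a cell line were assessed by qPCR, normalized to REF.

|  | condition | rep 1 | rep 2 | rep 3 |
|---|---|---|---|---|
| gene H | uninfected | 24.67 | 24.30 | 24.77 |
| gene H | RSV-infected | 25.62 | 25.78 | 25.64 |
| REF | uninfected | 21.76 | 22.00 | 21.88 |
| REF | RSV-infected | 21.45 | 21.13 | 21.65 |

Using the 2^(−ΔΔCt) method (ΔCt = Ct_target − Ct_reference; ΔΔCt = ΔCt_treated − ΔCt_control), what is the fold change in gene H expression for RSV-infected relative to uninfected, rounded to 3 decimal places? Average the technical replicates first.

Mean Ct: gene H uninfected 24.580; gene H RSV-infected 25.680; REF uninfected 21.880; REF RSV-infected 21.410
ΔCt(uninfected) = 24.580 − 21.880 = 2.700
ΔCt(RSV-infected) = 25.680 − 21.410 = 4.270
ΔΔCt = 4.270 − 2.700 = 1.570
Fold change = 2^(−1.570) = 0.3368

0.337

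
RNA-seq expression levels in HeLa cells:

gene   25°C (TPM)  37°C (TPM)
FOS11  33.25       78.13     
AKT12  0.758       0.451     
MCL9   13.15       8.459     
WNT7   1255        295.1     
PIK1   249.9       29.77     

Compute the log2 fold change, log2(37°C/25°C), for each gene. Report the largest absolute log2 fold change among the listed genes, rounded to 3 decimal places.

3.069

log2(78.13/33.25) = 1.233  (FOS11)
log2(0.451/0.758) = -0.749  (AKT12)
log2(8.459/13.15) = -0.637  (MCL9)
log2(295.1/1255) = -2.088  (WNT7)
log2(29.77/249.9) = -3.069  (PIK1)
The largest magnitude belongs to PIK1.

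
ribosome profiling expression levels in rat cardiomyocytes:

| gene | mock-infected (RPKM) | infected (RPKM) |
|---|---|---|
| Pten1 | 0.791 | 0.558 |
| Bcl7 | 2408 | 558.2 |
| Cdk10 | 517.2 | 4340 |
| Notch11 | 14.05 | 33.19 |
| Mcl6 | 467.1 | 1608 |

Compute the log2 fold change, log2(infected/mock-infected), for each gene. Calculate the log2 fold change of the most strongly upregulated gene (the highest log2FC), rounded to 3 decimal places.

3.069

log2(0.558/0.791) = -0.503  (Pten1)
log2(558.2/2408) = -2.109  (Bcl7)
log2(4340/517.2) = 3.069  (Cdk10)
log2(33.19/14.05) = 1.240  (Notch11)
log2(1608/467.1) = 1.783  (Mcl6)
Cdk10 is most strongly upregulated.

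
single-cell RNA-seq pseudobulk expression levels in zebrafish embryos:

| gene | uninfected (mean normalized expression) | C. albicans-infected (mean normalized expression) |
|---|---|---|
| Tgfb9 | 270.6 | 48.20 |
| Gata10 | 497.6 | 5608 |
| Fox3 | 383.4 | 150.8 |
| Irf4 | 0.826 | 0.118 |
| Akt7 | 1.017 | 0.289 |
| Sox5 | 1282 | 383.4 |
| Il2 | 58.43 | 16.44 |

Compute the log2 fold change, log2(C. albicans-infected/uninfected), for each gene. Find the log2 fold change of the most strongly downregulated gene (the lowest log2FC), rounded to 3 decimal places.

log2(48.20/270.6) = -2.489  (Tgfb9)
log2(5608/497.6) = 3.494  (Gata10)
log2(150.8/383.4) = -1.346  (Fox3)
log2(0.118/0.826) = -2.807  (Irf4)
log2(0.289/1.017) = -1.815  (Akt7)
log2(383.4/1282) = -1.741  (Sox5)
log2(16.44/58.43) = -1.829  (Il2)
Irf4 is most strongly downregulated.

-2.807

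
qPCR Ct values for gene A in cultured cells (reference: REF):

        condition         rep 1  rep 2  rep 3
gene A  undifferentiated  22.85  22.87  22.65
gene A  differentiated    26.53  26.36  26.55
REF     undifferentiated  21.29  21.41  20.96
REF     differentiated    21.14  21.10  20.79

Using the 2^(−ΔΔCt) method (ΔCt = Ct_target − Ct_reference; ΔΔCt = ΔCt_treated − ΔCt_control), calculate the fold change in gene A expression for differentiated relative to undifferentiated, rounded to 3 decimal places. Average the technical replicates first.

Mean Ct: gene A undifferentiated 22.790; gene A differentiated 26.480; REF undifferentiated 21.220; REF differentiated 21.010
ΔCt(undifferentiated) = 22.790 − 21.220 = 1.570
ΔCt(differentiated) = 26.480 − 21.010 = 5.470
ΔΔCt = 5.470 − 1.570 = 3.900
Fold change = 2^(−3.900) = 0.0670

0.067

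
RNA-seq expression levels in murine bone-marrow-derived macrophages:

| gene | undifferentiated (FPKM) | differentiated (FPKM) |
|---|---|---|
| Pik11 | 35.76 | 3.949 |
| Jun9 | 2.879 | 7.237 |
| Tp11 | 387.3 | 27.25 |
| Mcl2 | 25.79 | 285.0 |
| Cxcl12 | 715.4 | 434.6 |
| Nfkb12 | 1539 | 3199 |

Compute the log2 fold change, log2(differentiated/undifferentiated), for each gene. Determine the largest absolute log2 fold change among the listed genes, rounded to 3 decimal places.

3.829

log2(3.949/35.76) = -3.179  (Pik11)
log2(7.237/2.879) = 1.330  (Jun9)
log2(27.25/387.3) = -3.829  (Tp11)
log2(285.0/25.79) = 3.466  (Mcl2)
log2(434.6/715.4) = -0.719  (Cxcl12)
log2(3199/1539) = 1.056  (Nfkb12)
The largest magnitude belongs to Tp11.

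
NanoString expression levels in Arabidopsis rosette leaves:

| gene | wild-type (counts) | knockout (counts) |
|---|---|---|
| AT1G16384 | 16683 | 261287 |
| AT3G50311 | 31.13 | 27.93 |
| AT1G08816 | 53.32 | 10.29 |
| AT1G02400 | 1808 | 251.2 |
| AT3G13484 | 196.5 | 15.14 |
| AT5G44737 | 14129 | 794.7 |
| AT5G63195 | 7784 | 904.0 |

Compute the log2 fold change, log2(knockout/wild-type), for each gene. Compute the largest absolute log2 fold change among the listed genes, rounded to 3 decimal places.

log2(261287/16683) = 3.969  (AT1G16384)
log2(27.93/31.13) = -0.156  (AT3G50311)
log2(10.29/53.32) = -2.373  (AT1G08816)
log2(251.2/1808) = -2.847  (AT1G02400)
log2(15.14/196.5) = -3.698  (AT3G13484)
log2(794.7/14129) = -4.152  (AT5G44737)
log2(904.0/7784) = -3.106  (AT5G63195)
The largest magnitude belongs to AT5G44737.

4.152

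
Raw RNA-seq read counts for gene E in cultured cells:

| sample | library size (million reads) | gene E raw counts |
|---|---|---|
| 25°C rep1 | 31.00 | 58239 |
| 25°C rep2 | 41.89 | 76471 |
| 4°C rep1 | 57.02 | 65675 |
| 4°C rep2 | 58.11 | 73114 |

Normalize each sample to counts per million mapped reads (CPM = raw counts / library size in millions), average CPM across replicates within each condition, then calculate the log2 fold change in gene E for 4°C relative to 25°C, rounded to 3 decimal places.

-0.620

CPM(25°C rep1) = 58239 / 31.00 = 1878.6774
CPM(25°C rep2) = 76471 / 41.89 = 1825.5192
CPM(4°C rep1) = 65675 / 57.02 = 1151.7888
CPM(4°C rep2) = 73114 / 58.11 = 1258.2000
mean CPM(25°C) = 1852.0983; mean CPM(4°C) = 1204.9944
Fold change = 1204.9944 / 1852.0983 = 0.65061
log2(0.65061) = -0.6201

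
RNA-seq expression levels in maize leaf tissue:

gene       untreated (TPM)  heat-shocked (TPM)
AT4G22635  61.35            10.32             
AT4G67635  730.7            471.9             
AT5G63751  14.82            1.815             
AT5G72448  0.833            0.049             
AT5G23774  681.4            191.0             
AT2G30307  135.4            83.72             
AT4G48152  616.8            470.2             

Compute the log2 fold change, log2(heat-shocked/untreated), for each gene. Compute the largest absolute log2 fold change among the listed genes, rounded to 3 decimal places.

4.087

log2(10.32/61.35) = -2.572  (AT4G22635)
log2(471.9/730.7) = -0.631  (AT4G67635)
log2(1.815/14.82) = -3.030  (AT5G63751)
log2(0.049/0.833) = -4.087  (AT5G72448)
log2(191.0/681.4) = -1.835  (AT5G23774)
log2(83.72/135.4) = -0.694  (AT2G30307)
log2(470.2/616.8) = -0.392  (AT4G48152)
The largest magnitude belongs to AT5G72448.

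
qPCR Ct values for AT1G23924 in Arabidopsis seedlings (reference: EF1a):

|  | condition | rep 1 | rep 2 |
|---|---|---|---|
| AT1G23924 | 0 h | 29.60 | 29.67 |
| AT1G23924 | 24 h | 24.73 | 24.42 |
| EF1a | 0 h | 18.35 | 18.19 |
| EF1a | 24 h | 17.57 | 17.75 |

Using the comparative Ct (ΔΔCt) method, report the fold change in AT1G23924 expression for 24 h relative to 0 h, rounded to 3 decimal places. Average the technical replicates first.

Mean Ct: AT1G23924 0 h 29.635; AT1G23924 24 h 24.575; EF1a 0 h 18.270; EF1a 24 h 17.660
ΔCt(0 h) = 29.635 − 18.270 = 11.365
ΔCt(24 h) = 24.575 − 17.660 = 6.915
ΔΔCt = 6.915 − 11.365 = -4.450
Fold change = 2^(−(-4.450)) = 2^4.450 = 21.8566

21.857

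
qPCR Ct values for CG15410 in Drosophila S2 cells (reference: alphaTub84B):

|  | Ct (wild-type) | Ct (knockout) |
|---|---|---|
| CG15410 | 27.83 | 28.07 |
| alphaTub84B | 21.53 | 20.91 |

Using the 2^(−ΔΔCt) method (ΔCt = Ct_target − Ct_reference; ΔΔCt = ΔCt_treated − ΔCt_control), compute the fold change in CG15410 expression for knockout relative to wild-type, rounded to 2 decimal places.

0.55

ΔCt(wild-type) = 27.830 − 21.530 = 6.300
ΔCt(knockout) = 28.070 − 20.910 = 7.160
ΔΔCt = 7.160 − 6.300 = 0.860
Fold change = 2^(−0.860) = 0.551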